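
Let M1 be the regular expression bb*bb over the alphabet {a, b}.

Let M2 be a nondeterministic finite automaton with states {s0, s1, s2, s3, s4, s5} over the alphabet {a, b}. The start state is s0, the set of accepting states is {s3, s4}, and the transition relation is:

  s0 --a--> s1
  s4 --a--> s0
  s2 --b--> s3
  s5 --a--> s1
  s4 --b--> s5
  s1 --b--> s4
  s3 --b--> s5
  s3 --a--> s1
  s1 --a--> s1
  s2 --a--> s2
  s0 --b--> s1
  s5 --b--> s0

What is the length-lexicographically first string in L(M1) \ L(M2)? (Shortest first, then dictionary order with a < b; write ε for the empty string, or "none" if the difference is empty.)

bbb

The string bbb is accepted by M1 but not by M2.
No shorter string lies in the difference, and bbb is the lexicographically first length-3 string in L(M1) \ L(M2).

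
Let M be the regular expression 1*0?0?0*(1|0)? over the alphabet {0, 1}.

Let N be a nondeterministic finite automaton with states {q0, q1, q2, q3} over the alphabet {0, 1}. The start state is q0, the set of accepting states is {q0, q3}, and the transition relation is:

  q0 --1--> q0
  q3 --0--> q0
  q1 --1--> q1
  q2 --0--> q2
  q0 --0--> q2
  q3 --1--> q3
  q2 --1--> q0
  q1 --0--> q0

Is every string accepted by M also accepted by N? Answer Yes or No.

The string 0 is in L(M) but not in L(N).
So L(M) ⊄ L(N).

No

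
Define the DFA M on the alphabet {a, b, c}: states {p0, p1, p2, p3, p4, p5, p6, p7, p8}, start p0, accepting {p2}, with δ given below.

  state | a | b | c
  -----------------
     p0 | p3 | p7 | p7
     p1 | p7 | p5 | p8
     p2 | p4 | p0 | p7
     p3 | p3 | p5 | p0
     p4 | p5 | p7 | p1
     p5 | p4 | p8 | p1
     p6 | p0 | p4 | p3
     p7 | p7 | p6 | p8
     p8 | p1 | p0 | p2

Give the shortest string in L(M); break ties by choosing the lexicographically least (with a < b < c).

bcc

A breadth-first search from p0 reaches an accepting state first via the path p0 → p7 → p8 → p2 on input bcc.
No string of length < 3 is accepted (BFS exhausts all shorter strings without reaching an accepting state), and bcc is the lexicographically least accepting string of length 3.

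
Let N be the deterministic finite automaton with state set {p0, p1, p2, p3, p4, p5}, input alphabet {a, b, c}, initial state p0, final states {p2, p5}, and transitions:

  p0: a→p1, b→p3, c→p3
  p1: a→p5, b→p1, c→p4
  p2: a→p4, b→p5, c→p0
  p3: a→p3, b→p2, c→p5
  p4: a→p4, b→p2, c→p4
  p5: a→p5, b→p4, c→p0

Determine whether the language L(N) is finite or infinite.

infinite

State p1 is reachable from the start and can reach an accepting state, and it lies on the cycle p1 → p1.
Traversing that cycle any number of times yields accepted strings of unbounded length, so the language is infinite.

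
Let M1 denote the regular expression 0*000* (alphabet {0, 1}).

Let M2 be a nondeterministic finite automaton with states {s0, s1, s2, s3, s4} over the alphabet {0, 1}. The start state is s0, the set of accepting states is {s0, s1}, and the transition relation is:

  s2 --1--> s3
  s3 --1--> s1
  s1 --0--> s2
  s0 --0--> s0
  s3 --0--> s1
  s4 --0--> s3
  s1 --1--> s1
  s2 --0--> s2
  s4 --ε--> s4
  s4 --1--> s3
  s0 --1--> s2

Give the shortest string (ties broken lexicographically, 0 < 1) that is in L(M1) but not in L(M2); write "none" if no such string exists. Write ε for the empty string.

none

Converting the expression M1 to a DFA (subset construction, then merging equivalent states) gives the minimal DFA with states {r0, r1, r2, r3}, start state r0, accepting states {r3} and transitions r0: 0→r1, 1→r2; r1: 0→r3, 1→r2; r2: 0→r2, 1→r2; r3: 0→r3, 1→r2.
Exploring the product automaton M1 × M2 from the start pair (r0, s0), following both machines on each input symbol, reaches 6 state pairs: (r0, s0), (r1, s0), (r2, s2), (r3, s0), (r2, s3), (r2, s1).
M1 accepts in {r3} and M2 accepts in {s0, s1}. The reachable pairs whose M1-component is accepting are (r3, s0); in each of them the M2-component is accepting too, so the product for L(M1) \ L(M2) (M1-component accepting, M2-component rejecting) has no reachable accepting pair and the difference is empty.
So every string accepted by M1 is also accepted by M2: L(M1) \ L(M2) = ∅ and there is no such string.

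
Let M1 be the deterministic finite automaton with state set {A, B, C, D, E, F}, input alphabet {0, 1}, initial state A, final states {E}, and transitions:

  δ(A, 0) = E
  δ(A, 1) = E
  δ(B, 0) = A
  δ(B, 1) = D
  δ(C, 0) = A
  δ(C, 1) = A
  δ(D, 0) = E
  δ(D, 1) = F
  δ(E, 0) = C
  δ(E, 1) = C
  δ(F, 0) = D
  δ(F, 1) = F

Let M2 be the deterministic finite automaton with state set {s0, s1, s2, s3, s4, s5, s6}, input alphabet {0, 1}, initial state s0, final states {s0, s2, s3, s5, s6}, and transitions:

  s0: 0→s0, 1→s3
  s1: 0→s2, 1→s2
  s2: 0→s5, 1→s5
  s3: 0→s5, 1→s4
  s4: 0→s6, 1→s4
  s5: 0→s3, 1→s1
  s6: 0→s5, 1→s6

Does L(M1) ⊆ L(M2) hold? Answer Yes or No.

The string 0011 is in L(M1) but not in L(M2).
So L(M1) ⊄ L(M2).

No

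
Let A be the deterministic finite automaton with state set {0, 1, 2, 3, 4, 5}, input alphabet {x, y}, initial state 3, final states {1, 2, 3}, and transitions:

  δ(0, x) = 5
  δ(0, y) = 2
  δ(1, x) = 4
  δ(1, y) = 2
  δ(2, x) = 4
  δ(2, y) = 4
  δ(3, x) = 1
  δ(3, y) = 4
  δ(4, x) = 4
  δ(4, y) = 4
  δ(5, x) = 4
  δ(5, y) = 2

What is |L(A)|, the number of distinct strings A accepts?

3

The useful subgraph on states {1, 2, 3} is acyclic, so L(A) is finite; the longest accepting path visits 3 useful states, giving maximum string length 2.
Counting accepting paths from 3 by length: 1 of length 0, 1 of length 1, 1 of length 2. Total 3.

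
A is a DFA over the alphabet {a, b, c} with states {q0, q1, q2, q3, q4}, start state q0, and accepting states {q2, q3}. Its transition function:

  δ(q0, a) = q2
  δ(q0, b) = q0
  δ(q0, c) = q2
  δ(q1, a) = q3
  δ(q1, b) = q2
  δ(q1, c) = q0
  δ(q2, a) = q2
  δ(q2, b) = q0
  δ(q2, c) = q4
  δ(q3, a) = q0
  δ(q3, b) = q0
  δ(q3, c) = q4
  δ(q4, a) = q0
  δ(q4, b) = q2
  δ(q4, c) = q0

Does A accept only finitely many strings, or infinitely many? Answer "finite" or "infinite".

State q0 is reachable from the start and can reach an accepting state, and it lies on the cycle q0 → q0.
Traversing that cycle any number of times yields accepted strings of unbounded length, so the language is infinite.

infinite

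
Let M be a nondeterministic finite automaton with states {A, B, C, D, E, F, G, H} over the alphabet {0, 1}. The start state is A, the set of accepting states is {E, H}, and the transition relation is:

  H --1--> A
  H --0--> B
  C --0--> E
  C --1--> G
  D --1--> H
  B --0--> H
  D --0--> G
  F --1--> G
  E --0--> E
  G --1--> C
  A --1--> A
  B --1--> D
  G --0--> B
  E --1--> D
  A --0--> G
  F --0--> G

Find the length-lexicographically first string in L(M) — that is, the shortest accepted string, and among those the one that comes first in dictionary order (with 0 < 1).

000

A breadth-first search from A reaches an accepting state first via the path A → G → B → H on input 000.
No string of length < 3 is accepted (BFS exhausts all shorter strings without reaching an accepting state), and 000 is the lexicographically least accepting string of length 3.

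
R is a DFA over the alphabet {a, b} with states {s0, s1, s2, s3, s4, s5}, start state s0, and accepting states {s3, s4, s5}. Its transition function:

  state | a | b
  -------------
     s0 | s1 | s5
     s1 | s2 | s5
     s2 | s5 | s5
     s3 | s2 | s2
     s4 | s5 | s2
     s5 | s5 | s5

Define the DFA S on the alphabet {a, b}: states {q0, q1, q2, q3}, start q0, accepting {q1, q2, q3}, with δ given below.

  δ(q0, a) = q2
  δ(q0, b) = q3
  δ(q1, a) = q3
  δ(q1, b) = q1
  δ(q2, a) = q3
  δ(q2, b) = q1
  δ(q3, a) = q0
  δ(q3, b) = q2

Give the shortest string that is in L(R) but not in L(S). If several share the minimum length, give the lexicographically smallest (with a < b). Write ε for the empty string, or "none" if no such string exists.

ba

The string ba is accepted by R but not by S.
No shorter string lies in the difference, and ba is the lexicographically first length-2 string in L(R) \ L(S).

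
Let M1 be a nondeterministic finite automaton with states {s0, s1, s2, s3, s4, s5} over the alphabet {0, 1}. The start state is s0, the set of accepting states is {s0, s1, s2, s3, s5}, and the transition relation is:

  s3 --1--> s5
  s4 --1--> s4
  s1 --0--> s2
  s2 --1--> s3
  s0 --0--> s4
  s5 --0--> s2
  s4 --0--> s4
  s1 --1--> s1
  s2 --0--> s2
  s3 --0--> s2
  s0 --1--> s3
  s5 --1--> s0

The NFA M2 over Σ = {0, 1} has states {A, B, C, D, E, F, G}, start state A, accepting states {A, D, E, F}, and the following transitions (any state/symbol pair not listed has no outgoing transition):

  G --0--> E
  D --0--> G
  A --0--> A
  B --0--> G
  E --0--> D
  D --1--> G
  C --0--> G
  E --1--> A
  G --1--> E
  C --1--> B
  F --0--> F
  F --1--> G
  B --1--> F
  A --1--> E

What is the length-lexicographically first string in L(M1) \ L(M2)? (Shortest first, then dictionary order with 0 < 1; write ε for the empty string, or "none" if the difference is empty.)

The string 100 is accepted by M1 but not by M2.
No shorter string lies in the difference, and 100 is the lexicographically first length-3 string in L(M1) \ L(M2).

100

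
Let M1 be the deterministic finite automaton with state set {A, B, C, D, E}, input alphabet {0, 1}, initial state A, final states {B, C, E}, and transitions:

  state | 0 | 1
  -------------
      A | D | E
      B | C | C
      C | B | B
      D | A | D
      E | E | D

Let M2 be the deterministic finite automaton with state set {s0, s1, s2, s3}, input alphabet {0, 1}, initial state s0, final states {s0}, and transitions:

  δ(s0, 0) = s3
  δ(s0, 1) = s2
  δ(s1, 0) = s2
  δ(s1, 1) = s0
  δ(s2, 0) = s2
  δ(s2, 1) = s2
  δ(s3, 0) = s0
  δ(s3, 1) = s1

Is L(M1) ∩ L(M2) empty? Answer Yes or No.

Exploring the product automaton M1 × M2 from the start pair (A, s0), following both machines on each input symbol, reaches 9 state pairs: (A, s0), (D, s3), (E, s2), (D, s1), (D, s2), (A, s2), (D, s0), (A, s3), (E, s1).
M1 accepts in {B, C, E} and M2 accepts in {s0}; no reachable pair has both components accepting, so no string drives both machines to acceptance simultaneously and L(M1) ∩ L(M2) = ∅.
So no string is accepted by both, and the intersection is empty.

Yes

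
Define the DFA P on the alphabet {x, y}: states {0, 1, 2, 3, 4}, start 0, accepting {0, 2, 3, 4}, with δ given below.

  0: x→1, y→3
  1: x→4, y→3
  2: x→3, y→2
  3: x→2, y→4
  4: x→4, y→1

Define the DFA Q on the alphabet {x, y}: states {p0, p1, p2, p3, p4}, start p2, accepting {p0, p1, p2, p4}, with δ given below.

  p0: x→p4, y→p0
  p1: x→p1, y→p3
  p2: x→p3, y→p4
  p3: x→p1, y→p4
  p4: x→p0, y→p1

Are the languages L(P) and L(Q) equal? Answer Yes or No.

Yes

Exploring the product automaton P × Q from the start pair (0, p2), following both machines on each input symbol, reaches 5 state pairs: (0, p2), (1, p3), (3, p4), (4, p1), (2, p0).
P accepts in {0, 2, 3, 4} and Q accepts in {p0, p1, p2, p4}. In every reachable pair the two components are either both accepting — (0, p2), (3, p4), (4, p1), (2, p0) — or both non-accepting, so no string is accepted by exactly one of the machines: L(P) \ L(Q) and L(Q) \ L(P) are both empty.
Hence every string is accepted by P iff it is accepted by Q, and the two languages coincide.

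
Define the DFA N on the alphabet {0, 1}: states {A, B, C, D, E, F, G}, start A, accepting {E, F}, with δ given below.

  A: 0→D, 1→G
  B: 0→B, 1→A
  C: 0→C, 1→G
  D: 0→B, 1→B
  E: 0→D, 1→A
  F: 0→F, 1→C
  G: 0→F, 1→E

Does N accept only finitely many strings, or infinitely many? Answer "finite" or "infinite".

State A is reachable from the start and can reach an accepting state, and it lies on the cycle A → D → B → A.
Traversing that cycle any number of times yields accepted strings of unbounded length, so the language is infinite.

infinite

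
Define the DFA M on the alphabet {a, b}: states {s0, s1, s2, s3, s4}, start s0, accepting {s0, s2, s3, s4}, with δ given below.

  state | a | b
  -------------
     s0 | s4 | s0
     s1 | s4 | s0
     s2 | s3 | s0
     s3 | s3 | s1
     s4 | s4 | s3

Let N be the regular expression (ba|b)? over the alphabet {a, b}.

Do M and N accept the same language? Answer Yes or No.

The string a is accepted by M but rejected by N.
So L(M) ≠ L(N).

No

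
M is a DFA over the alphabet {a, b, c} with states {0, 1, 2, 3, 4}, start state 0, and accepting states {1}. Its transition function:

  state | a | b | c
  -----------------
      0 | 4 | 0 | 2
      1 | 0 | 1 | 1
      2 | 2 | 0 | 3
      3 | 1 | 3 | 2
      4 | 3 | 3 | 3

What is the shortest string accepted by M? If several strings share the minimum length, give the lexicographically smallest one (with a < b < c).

aaa

A breadth-first search from 0 reaches an accepting state first via the path 0 → 4 → 3 → 1 on input aaa.
No string of length < 3 is accepted (BFS exhausts all shorter strings without reaching an accepting state), and aaa is the lexicographically least accepting string of length 3.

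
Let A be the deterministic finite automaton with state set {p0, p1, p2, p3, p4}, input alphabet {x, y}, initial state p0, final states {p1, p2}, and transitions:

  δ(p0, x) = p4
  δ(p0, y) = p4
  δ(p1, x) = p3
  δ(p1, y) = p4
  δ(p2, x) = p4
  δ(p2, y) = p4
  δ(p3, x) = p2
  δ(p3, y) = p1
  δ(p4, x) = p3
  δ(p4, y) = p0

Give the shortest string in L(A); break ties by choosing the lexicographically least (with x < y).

A breadth-first search from p0 reaches an accepting state first via the path p0 → p4 → p3 → p2 on input xxx.
No string of length < 3 is accepted (BFS exhausts all shorter strings without reaching an accepting state), and xxx is the lexicographically least accepting string of length 3.

xxx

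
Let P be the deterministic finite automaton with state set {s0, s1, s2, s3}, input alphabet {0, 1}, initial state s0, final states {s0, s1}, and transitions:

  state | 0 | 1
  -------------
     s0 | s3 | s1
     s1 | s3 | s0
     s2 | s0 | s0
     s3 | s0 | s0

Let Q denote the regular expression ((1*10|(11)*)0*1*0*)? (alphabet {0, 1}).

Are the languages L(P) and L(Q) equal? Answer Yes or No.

No

The string 0101 is accepted by P but rejected by Q.
So L(P) ≠ L(Q).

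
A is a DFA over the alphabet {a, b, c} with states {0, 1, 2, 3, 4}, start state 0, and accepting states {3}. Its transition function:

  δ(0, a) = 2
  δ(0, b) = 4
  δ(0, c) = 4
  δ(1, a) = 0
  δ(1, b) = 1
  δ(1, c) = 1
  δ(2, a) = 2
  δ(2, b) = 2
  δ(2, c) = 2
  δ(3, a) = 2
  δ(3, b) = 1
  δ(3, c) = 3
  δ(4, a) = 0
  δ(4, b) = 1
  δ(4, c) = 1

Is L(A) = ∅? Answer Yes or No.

The states reachable from the start state are {0, 1, 2, 4}.
None of the accepting states {3} is reachable, so no string is accepted and L(A) = ∅.

Yes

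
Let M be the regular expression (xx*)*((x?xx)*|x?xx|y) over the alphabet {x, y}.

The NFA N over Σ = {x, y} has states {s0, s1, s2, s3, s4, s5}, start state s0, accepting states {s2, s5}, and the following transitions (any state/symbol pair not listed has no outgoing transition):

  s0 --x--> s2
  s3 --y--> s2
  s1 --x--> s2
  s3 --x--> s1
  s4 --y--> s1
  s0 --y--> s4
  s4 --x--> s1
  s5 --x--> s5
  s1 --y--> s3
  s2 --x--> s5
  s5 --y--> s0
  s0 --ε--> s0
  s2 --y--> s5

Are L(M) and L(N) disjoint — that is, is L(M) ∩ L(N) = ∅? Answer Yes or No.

No

The string x is accepted by both M and N.
Hence L(M) ∩ L(N) ≠ ∅.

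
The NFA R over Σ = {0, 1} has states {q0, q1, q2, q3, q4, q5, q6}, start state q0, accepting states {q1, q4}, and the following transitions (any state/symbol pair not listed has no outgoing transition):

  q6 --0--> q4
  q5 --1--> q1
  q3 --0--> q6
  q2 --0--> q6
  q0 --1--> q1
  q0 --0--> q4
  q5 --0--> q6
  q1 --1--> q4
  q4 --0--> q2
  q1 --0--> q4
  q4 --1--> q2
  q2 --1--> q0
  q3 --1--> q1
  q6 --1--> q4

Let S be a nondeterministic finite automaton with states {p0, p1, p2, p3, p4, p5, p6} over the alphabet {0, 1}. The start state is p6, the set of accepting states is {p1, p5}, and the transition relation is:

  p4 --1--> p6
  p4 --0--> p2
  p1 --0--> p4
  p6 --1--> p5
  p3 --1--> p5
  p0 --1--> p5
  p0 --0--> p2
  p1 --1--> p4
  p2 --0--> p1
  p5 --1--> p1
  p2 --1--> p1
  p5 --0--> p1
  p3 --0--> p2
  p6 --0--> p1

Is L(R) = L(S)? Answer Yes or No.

Exploring the product automaton R × S from the start pair (q0, p6), following both machines on each input symbol, reaches 5 state pairs: (q0, p6), (q4, p1), (q1, p5), (q2, p4), (q6, p2).
R accepts in {q1, q4} and S accepts in {p1, p5}. In every reachable pair the two components are either both accepting — (q4, p1), (q1, p5) — or both non-accepting, so no string is accepted by exactly one of the machines: L(R) \ L(S) and L(S) \ L(R) are both empty.
Hence every string is accepted by R iff it is accepted by S, and the two languages coincide.

Yes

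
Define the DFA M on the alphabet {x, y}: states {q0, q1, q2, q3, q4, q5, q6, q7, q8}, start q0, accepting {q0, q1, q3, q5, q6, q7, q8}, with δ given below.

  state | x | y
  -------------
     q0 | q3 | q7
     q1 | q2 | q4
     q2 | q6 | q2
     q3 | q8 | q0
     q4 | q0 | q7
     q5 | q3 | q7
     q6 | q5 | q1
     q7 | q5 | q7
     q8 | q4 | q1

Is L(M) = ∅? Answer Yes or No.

The empty string ε is accepted: the run q0 ends in the accepting state q0.
Since at least one string is accepted, L(M) is not empty.

No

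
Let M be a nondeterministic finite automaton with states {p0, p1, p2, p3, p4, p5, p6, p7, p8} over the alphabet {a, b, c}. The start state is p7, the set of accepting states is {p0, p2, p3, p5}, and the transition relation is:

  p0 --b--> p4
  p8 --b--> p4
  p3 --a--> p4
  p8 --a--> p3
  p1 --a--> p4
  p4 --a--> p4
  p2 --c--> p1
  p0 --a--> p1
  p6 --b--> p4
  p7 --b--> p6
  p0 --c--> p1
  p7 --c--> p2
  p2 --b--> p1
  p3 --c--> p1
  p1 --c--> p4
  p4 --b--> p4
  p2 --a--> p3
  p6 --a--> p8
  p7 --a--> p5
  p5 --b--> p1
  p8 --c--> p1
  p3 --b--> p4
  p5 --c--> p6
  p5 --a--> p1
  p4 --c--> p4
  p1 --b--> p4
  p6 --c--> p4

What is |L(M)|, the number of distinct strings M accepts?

The useful subgraph on states {p2, p3, p5, p6, p7, p8} is acyclic, so L(M) is finite; the longest accepting path visits 5 useful states, giving maximum string length 4.
Counting accepting paths from p7 by length: 2 of length 1, 1 of length 2, 1 of length 3, 1 of length 4. Total 5.

5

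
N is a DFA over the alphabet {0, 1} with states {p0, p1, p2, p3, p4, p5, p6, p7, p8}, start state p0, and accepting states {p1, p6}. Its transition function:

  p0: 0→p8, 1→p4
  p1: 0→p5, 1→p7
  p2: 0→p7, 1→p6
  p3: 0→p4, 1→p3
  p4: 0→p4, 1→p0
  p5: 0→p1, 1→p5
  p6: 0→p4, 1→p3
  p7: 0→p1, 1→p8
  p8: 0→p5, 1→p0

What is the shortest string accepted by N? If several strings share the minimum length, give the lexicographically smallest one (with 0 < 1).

A breadth-first search from p0 reaches an accepting state first via the path p0 → p8 → p5 → p1 on input 000.
No string of length < 3 is accepted (BFS exhausts all shorter strings without reaching an accepting state), and 000 is the lexicographically least accepting string of length 3.

000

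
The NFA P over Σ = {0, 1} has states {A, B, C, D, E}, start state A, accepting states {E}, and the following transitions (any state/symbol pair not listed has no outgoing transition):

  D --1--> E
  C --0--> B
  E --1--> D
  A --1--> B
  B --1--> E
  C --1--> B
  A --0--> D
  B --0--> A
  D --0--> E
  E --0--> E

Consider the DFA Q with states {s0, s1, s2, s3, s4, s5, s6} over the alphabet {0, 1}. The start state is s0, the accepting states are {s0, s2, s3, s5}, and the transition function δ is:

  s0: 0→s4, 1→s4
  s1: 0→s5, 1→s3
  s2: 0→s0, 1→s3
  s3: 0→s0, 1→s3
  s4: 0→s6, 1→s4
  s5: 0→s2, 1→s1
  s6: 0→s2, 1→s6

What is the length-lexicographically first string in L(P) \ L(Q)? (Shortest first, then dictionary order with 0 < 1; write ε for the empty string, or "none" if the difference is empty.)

00

The string 00 is accepted by P but not by Q.
No shorter string lies in the difference, and 00 is the lexicographically first length-2 string in L(P) \ L(Q).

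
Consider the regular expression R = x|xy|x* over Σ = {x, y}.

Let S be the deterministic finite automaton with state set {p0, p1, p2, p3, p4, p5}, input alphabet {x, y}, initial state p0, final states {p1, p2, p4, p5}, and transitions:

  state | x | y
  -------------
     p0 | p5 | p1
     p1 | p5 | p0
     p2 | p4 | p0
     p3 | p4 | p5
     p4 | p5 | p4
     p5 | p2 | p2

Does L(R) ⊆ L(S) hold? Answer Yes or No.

No

The empty string ε is in L(R) but not in L(S).
So L(R) ⊄ L(S).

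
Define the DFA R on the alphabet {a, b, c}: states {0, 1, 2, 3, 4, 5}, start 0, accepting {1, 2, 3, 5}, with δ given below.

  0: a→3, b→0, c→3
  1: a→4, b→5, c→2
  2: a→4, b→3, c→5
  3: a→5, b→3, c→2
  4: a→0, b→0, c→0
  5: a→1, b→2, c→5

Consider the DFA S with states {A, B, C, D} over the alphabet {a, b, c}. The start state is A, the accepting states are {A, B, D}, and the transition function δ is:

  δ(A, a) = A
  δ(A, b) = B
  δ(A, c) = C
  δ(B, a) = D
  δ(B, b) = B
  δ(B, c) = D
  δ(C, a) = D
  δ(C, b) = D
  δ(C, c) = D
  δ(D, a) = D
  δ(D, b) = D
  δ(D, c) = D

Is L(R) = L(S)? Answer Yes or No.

The string c is accepted by R but rejected by S.
So L(R) ≠ L(S).

No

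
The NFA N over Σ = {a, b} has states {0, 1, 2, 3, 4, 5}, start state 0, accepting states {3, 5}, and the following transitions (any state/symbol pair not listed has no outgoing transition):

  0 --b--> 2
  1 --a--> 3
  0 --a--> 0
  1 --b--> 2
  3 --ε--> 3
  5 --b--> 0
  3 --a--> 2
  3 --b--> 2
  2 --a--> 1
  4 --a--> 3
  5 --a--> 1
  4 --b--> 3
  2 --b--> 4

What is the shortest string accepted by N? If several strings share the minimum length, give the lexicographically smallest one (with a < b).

A breadth-first search from 0 reaches an accepting state first via the path 0 → 2 → 1 → 3 on input baa.
No string of length < 3 is accepted (BFS exhausts all shorter strings without reaching an accepting state), and baa is the lexicographically least accepting string of length 3.

baa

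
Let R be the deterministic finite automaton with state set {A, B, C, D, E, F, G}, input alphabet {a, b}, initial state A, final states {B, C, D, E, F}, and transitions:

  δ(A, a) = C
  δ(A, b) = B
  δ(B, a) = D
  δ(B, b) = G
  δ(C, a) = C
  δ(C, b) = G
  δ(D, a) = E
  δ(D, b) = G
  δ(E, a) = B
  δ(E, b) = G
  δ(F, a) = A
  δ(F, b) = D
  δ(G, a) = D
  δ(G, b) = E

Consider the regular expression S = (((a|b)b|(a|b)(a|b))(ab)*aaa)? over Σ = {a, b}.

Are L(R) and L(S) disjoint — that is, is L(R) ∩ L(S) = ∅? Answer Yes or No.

The string aaaaa is accepted by both R and S.
Hence L(R) ∩ L(S) ≠ ∅.

No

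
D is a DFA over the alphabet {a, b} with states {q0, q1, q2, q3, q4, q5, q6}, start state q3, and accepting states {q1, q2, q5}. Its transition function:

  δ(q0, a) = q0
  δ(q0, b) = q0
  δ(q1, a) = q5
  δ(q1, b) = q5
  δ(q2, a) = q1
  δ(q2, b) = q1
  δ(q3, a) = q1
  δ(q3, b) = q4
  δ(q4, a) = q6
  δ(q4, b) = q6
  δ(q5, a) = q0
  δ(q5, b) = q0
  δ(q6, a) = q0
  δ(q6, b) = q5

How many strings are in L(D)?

5

The useful subgraph on states {q1, q3, q4, q5, q6} is acyclic, so L(D) is finite; the longest accepting path visits 4 useful states, giving maximum string length 3.
Counting accepting paths from q3 by length: 1 of length 1, 2 of length 2, 2 of length 3. Total 5.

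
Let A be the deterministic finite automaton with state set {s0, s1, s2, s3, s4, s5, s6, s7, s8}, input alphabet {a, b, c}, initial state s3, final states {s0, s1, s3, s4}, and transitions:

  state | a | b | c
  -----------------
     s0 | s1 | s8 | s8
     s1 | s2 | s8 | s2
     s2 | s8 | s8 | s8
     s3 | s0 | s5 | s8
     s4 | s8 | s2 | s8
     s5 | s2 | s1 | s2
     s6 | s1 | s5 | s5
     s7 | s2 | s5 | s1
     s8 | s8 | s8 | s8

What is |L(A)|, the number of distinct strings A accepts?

The useful subgraph on states {s0, s1, s3, s5} is acyclic, so L(A) is finite; the longest accepting path visits 3 useful states, giving maximum string length 2.
Counting accepting paths from s3 by length: 1 of length 0, 1 of length 1, 2 of length 2. Total 4.

4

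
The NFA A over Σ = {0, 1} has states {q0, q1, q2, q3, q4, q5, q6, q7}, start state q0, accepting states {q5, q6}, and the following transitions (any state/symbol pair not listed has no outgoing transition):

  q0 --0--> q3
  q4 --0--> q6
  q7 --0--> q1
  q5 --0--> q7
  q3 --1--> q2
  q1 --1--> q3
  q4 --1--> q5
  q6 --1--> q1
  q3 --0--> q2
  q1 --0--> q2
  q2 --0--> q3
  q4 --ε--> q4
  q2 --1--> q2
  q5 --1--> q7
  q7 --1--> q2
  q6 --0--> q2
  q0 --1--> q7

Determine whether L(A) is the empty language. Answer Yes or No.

Yes

The states reachable from the start state are {q0, q1, q2, q3, q7}.
None of the accepting states {q5, q6} is reachable, so no string is accepted and L(A) = ∅.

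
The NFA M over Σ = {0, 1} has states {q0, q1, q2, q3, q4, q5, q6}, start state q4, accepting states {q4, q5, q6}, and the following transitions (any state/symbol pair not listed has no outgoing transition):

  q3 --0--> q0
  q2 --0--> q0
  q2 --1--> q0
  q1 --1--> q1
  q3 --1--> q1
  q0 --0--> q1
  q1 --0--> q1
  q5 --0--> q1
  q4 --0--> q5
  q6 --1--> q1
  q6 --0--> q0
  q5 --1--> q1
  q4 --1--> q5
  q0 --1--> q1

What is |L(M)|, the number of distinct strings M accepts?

The useful subgraph on states {q4, q5} is acyclic, so L(M) is finite; the longest accepting path visits 2 useful states, giving maximum string length 1.
Counting accepting paths from q4 by length: 1 of length 0, 2 of length 1. Total 3.

3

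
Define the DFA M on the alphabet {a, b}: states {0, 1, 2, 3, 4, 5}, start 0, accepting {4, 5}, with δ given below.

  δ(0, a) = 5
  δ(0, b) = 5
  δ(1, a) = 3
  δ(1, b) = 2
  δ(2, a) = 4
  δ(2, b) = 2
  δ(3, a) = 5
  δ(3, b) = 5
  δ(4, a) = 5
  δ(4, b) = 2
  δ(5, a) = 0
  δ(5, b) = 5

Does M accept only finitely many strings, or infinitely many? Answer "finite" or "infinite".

State 0 is reachable from the start and can reach an accepting state, and it lies on the cycle 0 → 5 → 0.
Traversing that cycle any number of times yields accepted strings of unbounded length, so the language is infinite.

infinite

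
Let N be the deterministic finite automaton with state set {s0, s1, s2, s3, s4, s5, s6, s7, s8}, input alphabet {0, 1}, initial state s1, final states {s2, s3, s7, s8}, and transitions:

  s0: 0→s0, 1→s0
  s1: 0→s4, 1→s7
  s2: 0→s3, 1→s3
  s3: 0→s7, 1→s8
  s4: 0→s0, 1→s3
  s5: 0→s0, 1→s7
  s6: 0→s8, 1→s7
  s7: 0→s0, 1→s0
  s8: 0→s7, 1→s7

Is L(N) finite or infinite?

The useful states (reachable from s1 and able to reach an accepting state) are {s1, s3, s4, s7, s8}.
Restricted to these states the transition graph has no cycle, so every accepting path has bounded length and L is finite.

finite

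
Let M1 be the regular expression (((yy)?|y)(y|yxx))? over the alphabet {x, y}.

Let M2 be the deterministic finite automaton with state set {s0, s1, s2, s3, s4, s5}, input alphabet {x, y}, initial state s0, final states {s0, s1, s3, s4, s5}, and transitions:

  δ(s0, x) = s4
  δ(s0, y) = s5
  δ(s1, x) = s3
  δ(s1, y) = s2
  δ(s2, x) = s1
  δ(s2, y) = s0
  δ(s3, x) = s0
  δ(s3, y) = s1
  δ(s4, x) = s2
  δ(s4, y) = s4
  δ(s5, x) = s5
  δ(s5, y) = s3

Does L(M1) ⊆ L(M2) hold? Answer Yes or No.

Yes

Converting the expression M1 to a DFA (subset construction, then merging equivalent states) gives the minimal DFA with states {r0, r1, r2, r3, r4, r5, r6}, start state r0, accepting states {r0, r2, r4, r5, r6} and transitions r0: x→r1, y→r2; r1: x→r1, y→r1; r2: x→r3, y→r4; r3: x→r5, y→r1; r4: x→r3, y→r6; r5: x→r1, y→r1; r6: x→r3, y→r1.
Exploring the product automaton M1 × M2 from the start pair (r0, s0), following both machines on each input symbol, reaches 16 state pairs: (r0, s0), (r1, s4), (r2, s5), (r1, s2), (r3, s5), (r4, s3), (r1, s1), (r1, s0), (r5, s5), (r1, s3), (r3, s0), (r6, s1), (r1, s5), (r5, s4), (r3, s3), (r5, s0).
M1 accepts in {r0, r2, r4, r5, r6} and M2 accepts in {s0, s1, s3, s4, s5}. The reachable pairs whose M1-component is accepting are (r0, s0), (r2, s5), (r4, s3), (r5, s5), (r6, s1), (r5, s4), (r5, s0); in each of them the M2-component is accepting too, so the product for L(M1) \ L(M2) (M1-component accepting, M2-component rejecting) has no reachable accepting pair and the difference is empty.
Hence every string in L(M1) is also in L(M2).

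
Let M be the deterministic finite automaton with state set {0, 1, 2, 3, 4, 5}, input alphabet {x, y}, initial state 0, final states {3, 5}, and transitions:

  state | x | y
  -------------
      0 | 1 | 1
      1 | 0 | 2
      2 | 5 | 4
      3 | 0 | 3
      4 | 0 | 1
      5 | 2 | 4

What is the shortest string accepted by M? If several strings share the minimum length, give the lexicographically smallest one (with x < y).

xyx

A breadth-first search from 0 reaches an accepting state first via the path 0 → 1 → 2 → 5 on input xyx.
No string of length < 3 is accepted (BFS exhausts all shorter strings without reaching an accepting state), and xyx is the lexicographically least accepting string of length 3.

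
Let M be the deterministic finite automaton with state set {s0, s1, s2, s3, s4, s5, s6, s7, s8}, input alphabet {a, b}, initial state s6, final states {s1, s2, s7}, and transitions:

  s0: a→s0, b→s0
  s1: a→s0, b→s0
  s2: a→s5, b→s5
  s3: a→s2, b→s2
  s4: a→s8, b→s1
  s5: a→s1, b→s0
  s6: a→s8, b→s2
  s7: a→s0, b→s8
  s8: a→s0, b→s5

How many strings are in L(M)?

The useful subgraph on states {s1, s2, s5, s6, s8} is acyclic, so L(M) is finite; the longest accepting path visits 4 useful states, giving maximum string length 3.
Counting accepting paths from s6 by length: 1 of length 1, 3 of length 3. Total 4.

4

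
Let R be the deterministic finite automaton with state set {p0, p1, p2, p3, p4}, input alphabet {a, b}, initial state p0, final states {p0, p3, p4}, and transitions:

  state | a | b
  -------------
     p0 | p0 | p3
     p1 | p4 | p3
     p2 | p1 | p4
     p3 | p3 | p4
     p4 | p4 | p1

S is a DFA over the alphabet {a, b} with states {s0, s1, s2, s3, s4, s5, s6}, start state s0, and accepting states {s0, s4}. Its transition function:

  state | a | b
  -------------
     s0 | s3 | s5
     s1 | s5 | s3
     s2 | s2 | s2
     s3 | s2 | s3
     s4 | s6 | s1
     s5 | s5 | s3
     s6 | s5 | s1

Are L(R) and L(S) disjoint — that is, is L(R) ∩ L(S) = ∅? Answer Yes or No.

The empty string ε is accepted by both R and S.
Hence L(R) ∩ L(S) ≠ ∅.

No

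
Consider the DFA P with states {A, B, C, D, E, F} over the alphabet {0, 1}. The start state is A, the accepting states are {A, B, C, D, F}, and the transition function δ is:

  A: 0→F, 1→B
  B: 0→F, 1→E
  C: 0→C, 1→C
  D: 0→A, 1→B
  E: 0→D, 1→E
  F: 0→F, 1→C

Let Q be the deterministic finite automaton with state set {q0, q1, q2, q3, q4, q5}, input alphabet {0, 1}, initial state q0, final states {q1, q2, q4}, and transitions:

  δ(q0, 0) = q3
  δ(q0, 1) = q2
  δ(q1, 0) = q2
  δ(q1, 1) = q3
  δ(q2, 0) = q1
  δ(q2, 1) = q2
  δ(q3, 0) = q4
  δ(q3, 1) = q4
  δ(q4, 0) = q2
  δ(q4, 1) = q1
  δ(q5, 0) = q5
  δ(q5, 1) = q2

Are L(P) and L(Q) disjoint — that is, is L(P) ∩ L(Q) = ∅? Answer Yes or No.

The string 1 is accepted by both P and Q.
Hence L(P) ∩ L(Q) ≠ ∅.

No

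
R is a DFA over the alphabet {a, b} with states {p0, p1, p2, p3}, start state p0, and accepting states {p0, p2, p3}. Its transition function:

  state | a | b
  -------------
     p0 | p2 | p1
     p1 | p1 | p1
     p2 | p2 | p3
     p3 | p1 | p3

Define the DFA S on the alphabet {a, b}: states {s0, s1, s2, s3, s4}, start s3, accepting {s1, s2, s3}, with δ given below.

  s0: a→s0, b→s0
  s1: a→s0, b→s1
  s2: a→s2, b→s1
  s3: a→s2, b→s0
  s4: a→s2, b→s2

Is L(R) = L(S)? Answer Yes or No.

Yes

Exploring the product automaton R × S from the start pair (p0, s3), following both machines on each input symbol, reaches 4 state pairs: (p0, s3), (p2, s2), (p1, s0), (p3, s1).
R accepts in {p0, p2, p3} and S accepts in {s1, s2, s3}. In every reachable pair the two components are either both accepting — (p0, s3), (p2, s2), (p3, s1) — or both non-accepting, so no string is accepted by exactly one of the machines: L(R) \ L(S) and L(S) \ L(R) are both empty.
Hence every string is accepted by R iff it is accepted by S, and the two languages coincide.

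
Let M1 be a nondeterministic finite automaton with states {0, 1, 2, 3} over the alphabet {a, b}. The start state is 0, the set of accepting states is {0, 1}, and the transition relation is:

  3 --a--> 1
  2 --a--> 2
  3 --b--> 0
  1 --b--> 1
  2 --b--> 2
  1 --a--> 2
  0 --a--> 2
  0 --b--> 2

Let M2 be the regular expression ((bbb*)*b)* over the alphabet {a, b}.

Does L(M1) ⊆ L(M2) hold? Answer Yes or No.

Yes

Converting the expression M2 to a DFA (subset construction, then merging equivalent states) gives the minimal DFA with states {r0, r1}, start state r0, accepting states {r0} and transitions r0: a→r1, b→r0; r1: a→r1, b→r1.
Exploring the product automaton M1 × M2 from the start pair (0, r0), following both machines on each input symbol, reaches 3 state pairs: (0, r0), (2, r1), (2, r0).
M1 accepts in {0, 1} and M2 accepts in {r0}. The reachable pairs whose M1-component is accepting are (0, r0); in each of them the M2-component is accepting too, so the product for L(M1) \ L(M2) (M1-component accepting, M2-component rejecting) has no reachable accepting pair and the difference is empty.
Hence every string in L(M1) is also in L(M2).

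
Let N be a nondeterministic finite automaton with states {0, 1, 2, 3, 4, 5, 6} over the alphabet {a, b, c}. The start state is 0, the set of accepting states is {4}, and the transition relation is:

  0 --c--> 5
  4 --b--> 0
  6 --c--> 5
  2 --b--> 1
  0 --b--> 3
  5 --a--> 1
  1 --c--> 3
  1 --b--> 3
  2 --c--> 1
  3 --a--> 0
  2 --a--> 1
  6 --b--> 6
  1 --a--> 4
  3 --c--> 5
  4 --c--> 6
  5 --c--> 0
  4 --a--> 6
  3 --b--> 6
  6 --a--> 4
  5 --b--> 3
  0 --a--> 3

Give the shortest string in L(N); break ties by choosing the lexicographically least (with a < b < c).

A breadth-first search from 0 reaches an accepting state first via the path 0 → 3 → 6 → 4 on input aba.
No string of length < 3 is accepted (BFS exhausts all shorter strings without reaching an accepting state), and aba is the lexicographically least accepting string of length 3.

aba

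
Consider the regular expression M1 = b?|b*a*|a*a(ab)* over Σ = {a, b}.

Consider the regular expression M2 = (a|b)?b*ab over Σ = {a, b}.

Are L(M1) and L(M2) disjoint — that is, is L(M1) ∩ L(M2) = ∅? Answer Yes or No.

The string aab is accepted by both M1 and M2.
Hence L(M1) ∩ L(M2) ≠ ∅.

No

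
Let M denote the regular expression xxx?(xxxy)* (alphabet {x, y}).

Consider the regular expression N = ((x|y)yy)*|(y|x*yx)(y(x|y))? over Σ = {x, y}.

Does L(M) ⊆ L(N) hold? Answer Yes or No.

No

The string xx is in L(M) but not in L(N).
So L(M) ⊄ L(N).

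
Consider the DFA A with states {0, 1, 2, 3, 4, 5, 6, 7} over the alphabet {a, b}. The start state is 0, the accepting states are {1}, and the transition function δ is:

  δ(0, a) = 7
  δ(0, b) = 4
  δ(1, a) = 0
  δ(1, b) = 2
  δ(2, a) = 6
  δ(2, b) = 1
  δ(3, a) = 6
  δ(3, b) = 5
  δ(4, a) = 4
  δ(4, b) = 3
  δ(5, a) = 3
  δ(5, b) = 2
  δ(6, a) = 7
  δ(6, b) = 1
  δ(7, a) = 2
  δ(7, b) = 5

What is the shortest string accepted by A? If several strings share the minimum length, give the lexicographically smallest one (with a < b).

aab

A breadth-first search from 0 reaches an accepting state first via the path 0 → 7 → 2 → 1 on input aab.
No string of length < 3 is accepted (BFS exhausts all shorter strings without reaching an accepting state), and aab is the lexicographically least accepting string of length 3.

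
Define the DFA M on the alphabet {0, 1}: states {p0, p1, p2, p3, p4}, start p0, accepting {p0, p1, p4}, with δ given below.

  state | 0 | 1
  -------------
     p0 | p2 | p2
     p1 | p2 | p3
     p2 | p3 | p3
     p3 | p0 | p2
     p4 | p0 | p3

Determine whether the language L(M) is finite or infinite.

infinite

State p0 is reachable from the start and can reach an accepting state, and it lies on the cycle p0 → p2 → p3 → p0.
Traversing that cycle any number of times yields accepted strings of unbounded length, so the language is infinite.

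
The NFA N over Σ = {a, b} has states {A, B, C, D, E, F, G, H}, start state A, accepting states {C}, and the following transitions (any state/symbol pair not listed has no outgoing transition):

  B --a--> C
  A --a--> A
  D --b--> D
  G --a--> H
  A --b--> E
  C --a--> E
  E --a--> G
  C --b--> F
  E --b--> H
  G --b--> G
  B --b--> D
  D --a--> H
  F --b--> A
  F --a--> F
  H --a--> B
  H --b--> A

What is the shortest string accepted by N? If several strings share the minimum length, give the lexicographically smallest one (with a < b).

A breadth-first search from A reaches an accepting state first via the path A → E → H → B → C on input bbaa.
No string of length < 4 is accepted (BFS exhausts all shorter strings without reaching an accepting state), and bbaa is the lexicographically least accepting string of length 4.

bbaa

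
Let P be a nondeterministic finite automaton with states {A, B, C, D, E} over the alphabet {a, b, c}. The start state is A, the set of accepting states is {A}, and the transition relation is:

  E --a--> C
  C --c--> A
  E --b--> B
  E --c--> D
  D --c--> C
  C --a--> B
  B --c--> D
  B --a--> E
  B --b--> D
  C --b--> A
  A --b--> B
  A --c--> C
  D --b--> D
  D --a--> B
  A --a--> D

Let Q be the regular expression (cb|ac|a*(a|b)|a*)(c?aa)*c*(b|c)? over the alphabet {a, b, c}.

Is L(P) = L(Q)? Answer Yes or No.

No

The string bbcb is accepted by P but rejected by Q.
So L(P) ≠ L(Q).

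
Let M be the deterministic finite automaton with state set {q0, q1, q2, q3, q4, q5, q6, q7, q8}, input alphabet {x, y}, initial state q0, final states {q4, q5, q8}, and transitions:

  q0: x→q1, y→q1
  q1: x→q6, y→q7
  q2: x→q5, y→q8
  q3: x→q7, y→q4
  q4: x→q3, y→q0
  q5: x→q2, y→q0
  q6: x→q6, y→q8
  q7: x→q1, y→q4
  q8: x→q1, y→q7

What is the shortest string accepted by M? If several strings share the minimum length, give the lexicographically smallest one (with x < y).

A breadth-first search from q0 reaches an accepting state first via the path q0 → q1 → q6 → q8 on input xxy.
No string of length < 3 is accepted (BFS exhausts all shorter strings without reaching an accepting state), and xxy is the lexicographically least accepting string of length 3.

xxy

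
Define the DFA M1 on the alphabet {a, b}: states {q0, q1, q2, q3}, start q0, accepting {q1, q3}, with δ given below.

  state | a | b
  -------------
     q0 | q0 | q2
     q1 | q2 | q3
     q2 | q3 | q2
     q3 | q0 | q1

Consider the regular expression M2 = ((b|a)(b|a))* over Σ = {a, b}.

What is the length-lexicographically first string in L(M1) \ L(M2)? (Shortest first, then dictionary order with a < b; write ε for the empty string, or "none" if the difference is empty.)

aba

The string aba is accepted by M1 but not by M2.
No shorter string lies in the difference, and aba is the lexicographically first length-3 string in L(M1) \ L(M2).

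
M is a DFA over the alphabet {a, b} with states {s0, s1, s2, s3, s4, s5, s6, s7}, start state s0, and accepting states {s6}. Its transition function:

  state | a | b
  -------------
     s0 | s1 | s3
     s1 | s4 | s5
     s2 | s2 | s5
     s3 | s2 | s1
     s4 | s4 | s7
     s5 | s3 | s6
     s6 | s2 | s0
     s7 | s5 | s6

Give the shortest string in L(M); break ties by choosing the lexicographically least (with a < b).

A breadth-first search from s0 reaches an accepting state first via the path s0 → s1 → s5 → s6 on input abb.
No string of length < 3 is accepted (BFS exhausts all shorter strings without reaching an accepting state), and abb is the lexicographically least accepting string of length 3.

abb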